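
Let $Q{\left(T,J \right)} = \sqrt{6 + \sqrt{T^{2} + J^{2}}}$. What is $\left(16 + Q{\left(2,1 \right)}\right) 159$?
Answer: $2544 + 159 \sqrt{6 + \sqrt{5}} \approx 3000.3$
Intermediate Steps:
$Q{\left(T,J \right)} = \sqrt{6 + \sqrt{J^{2} + T^{2}}}$
$\left(16 + Q{\left(2,1 \right)}\right) 159 = \left(16 + \sqrt{6 + \sqrt{1^{2} + 2^{2}}}\right) 159 = \left(16 + \sqrt{6 + \sqrt{1 + 4}}\right) 159 = \left(16 + \sqrt{6 + \sqrt{5}}\right) 159 = 2544 + 159 \sqrt{6 + \sqrt{5}}$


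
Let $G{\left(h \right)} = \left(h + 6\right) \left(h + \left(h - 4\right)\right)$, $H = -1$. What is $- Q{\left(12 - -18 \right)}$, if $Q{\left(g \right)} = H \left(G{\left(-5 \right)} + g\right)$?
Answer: $16$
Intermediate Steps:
$G{\left(h \right)} = \left(-4 + 2 h\right) \left(6 + h\right)$ ($G{\left(h \right)} = \left(6 + h\right) \left(h + \left(-4 + h\right)\right) = \left(6 + h\right) \left(-4 + 2 h\right) = \left(-4 + 2 h\right) \left(6 + h\right)$)
$Q{\left(g \right)} = 14 - g$ ($Q{\left(g \right)} = - (\left(-24 + 2 \left(-5\right)^{2} + 8 \left(-5\right)\right) + g) = - (\left(-24 + 2 \cdot 25 - 40\right) + g) = - (\left(-24 + 50 - 40\right) + g) = - (-14 + g) = 14 - g$)
$- Q{\left(12 - -18 \right)} = - (14 - \left(12 - -18\right)) = - (14 - \left(12 + 18\right)) = - (14 - 30) = \left(-1\right) \left(-16\right) = 16$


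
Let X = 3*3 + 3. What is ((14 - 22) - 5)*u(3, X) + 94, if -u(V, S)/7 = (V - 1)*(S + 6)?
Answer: 3370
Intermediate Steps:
X = 12 (X = 9 + 3 = 12)
u(V, S) = -7*(-1 + V)*(6 + S) (u(V, S) = -7*(V - 1)*(S + 6) = -7*(-1 + V)*(6 + S))
((14 - 22) - 5)*u(3, X) + 94 = ((14 - 22) - 5)*(42 - 42*3 + 7*12 - 7*12*3) + 94 = (-8 - 5)*(42 - 126 + 84 - 252) + 94 = -13*(-252) + 94 = 3276 + 94 = 3370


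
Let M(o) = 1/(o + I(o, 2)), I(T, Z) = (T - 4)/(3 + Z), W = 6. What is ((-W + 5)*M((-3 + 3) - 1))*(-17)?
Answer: -17/2 ≈ -8.5000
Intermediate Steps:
I(T, Z) = (-4 + T)/(3 + Z)
M(o) = 1/(-⅘ + 6*o/5) (M(o) = 1/(o + (-4 + o)/(3 + 2)) = 1/(o + (-4 + o)/5) = 1/(o + (-⅘ + o/5)) = 1/(-⅘ + 6*o/5))
((-W + 5)*M((-3 + 3) - 1))*(-17) = ((-1*6 + 5)*(5/(2*(-2 + 3*((-3 + 3) - 1)))))*(-17) = ((-6 + 5)*(5/(2*(-2 + 3*(0 - 1)))))*(-17) = -5/(2*(-2 + 3*(-1)))*(-17) = -5/(2*(-2 - 3))*(-17) = -5/(2*(-5))*(-17) = -5*(-1)/(2*5)*(-17) = -1*(-½)*(-17) = (½)*(-17) = -17/2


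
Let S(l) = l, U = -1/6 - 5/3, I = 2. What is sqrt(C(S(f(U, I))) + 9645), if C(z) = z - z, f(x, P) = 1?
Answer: sqrt(9645) ≈ 98.209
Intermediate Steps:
U = -11/6 (U = -1*1/6 - 5*1/3 = -1/6 - 5/3 = -11/6 ≈ -1.8333)
C(z) = 0
sqrt(C(S(f(U, I))) + 9645) = sqrt(0 + 9645) = sqrt(9645)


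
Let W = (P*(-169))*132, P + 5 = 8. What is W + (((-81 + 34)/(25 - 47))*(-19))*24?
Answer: -746880/11 ≈ -67898.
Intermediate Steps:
P = 3 (P = -5 + 8 = 3)
W = -66924 (W = (3*(-169))*132 = -507*132 = -66924)
W + (((-81 + 34)/(25 - 47))*(-19))*24 = -66924 + (((-81 + 34)/(25 - 47))*(-19))*24 = -66924 + (-47/(-22)*(-19))*24 = -66924 + (-47*(-1/22)*(-19))*24 = -66924 + ((47/22)*(-19))*24 = -66924 - 893/22*24 = -66924 - 10716/11 = -746880/11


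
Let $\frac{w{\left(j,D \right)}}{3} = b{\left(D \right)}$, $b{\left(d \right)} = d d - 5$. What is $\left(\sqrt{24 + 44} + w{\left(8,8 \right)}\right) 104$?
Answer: $18408 + 208 \sqrt{17} \approx 19266.0$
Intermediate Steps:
$b{\left(d \right)} = -5 + d^{2}$ ($b{\left(d \right)} = d^{2} - 5 = -5 + d^{2}$)
$w{\left(j,D \right)} = -15 + 3 D^{2}$ ($w{\left(j,D \right)} = 3 \left(-5 + D^{2}\right) = -15 + 3 D^{2}$)
$\left(\sqrt{24 + 44} + w{\left(8,8 \right)}\right) 104 = \left(\sqrt{24 + 44} - \left(15 - 3 \cdot 8^{2}\right)\right) 104 = \left(\sqrt{68} + \left(-15 + 3 \cdot 64\right)\right) 104 = \left(2 \sqrt{17} + \left(-15 + 192\right)\right) 104 = \left(2 \sqrt{17} + 177\right) 104 = \left(177 + 2 \sqrt{17}\right) 104 = 18408 + 208 \sqrt{17}$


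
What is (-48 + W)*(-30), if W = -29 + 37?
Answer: 1200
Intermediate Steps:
W = 8
(-48 + W)*(-30) = (-48 + 8)*(-30) = -40*(-30) = 1200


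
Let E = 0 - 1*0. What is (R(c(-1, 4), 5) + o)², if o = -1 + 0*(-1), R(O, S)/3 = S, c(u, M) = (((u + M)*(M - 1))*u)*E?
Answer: 196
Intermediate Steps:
E = 0 (E = 0 + 0 = 0)
c(u, M) = 0 (c(u, M) = (((u + M)*(M - 1))*u)*0 = (((M + u)*(-1 + M))*u)*0 = (((-1 + M)*(M + u))*u)*0 = (u*(-1 + M)*(M + u))*0 = 0)
R(O, S) = 3*S
o = -1 (o = -1 + 0 = -1)
(R(c(-1, 4), 5) + o)² = (3*5 - 1)² = (15 - 1)² = 14² = 196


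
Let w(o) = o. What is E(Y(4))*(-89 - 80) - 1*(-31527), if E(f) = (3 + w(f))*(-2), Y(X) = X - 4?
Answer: 32541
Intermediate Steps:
Y(X) = -4 + X
E(f) = -6 - 2*f (E(f) = (3 + f)*(-2) = -6 - 2*f)
E(Y(4))*(-89 - 80) - 1*(-31527) = (-6 - 2*(-4 + 4))*(-89 - 80) - 1*(-31527) = (-6 - 2*0)*(-169) + 31527 = (-6 + 0)*(-169) + 31527 = -6*(-169) + 31527 = 1014 + 31527 = 32541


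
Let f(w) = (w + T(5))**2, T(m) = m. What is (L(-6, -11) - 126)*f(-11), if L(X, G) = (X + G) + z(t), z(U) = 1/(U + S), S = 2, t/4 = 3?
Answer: -36018/7 ≈ -5145.4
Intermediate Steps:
t = 12 (t = 4*3 = 12)
f(w) = (5 + w)**2 (f(w) = (w + 5)**2 = (5 + w)**2)
z(U) = 1/(2 + U) (z(U) = 1/(U + 2) = 1/(2 + U))
L(X, G) = 1/14 + G + X (L(X, G) = (X + G) + 1/(2 + 12) = (G + X) + 1/14 = 1/14 + G + X)
(L(-6, -11) - 126)*f(-11) = ((1/14 - 11 - 6) - 126)*(5 - 11)**2 = (-237/14 - 126)*(-6)**2 = -2001/14*36 = -36018/7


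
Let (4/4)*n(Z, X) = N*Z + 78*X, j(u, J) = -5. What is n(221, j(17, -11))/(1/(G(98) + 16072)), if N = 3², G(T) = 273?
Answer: 26135655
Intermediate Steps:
N = 9
n(Z, X) = 9*Z + 78*X
n(221, j(17, -11))/(1/(G(98) + 16072)) = (9*221 + 78*(-5))/(1/(273 + 16072)) = (1989 - 390)/(1/16345) = 1599/(1/16345) = 1599*16345 = 26135655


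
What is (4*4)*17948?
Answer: 287168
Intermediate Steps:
(4*4)*17948 = 16*17948 = 287168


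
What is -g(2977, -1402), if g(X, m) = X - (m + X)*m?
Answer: -2211127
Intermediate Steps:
g(X, m) = X - m*(X + m) (g(X, m) = X - (X + m)*m = X - m*(X + m))
-g(2977, -1402) = -(2977 - 1*(-1402)² - 1*2977*(-1402)) = -(2977 - 1*1965604 + 4173754) = -(2977 - 1965604 + 4173754) = -1*2211127 = -2211127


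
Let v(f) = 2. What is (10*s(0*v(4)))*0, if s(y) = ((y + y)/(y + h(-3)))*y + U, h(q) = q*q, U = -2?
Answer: 0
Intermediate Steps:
h(q) = q**2
s(y) = -2 + 2*y**2/(9 + y) (s(y) = ((y + y)/(y + (-3)**2))*y - 2 = ((2*y)/(y + 9))*y - 2 = ((2*y)/(9 + y))*y - 2 = (2*y/(9 + y))*y - 2 = 2*y**2/(9 + y) - 2 = -2 + 2*y**2/(9 + y))
(10*s(0*v(4)))*0 = (10*(2*(-9 + (0*2)**2 - 0*2)/(9 + 0*2)))*0 = (10*(2*(-9 + 0**2 - 1*0)/(9 + 0)))*0 = (10*(2*(-9 + 0 + 0)/9))*0 = (10*(2*(1/9)*(-9)))*0 = (10*(-2))*0 = -20*0 = 0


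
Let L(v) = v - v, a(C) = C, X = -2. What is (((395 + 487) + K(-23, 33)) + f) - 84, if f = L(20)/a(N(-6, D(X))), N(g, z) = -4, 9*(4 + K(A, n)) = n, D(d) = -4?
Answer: 2393/3 ≈ 797.67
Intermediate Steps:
K(A, n) = -4 + n/9
L(v) = 0
f = 0 (f = 0/(-4) = 0*(-¼) = 0)
(((395 + 487) + K(-23, 33)) + f) - 84 = (((395 + 487) + (-4 + (⅑)*33)) + 0) - 84 = ((882 + (-4 + 11/3)) + 0) - 84 = ((882 - ⅓) + 0) - 84 = (2645/3 + 0) - 84 = 2645/3 - 84 = 2393/3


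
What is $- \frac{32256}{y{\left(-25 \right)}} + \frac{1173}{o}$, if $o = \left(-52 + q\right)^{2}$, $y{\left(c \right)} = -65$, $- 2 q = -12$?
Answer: $\frac{2970867}{5980} \approx 496.8$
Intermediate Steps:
$q = 6$ ($q = \left(- \frac{1}{2}\right) \left(-12\right) = 6$)
$o = 2116$ ($o = \left(-52 + 6\right)^{2} = \left(-46\right)^{2} = 2116$)
$- \frac{32256}{y{\left(-25 \right)}} + \frac{1173}{o} = - \frac{32256}{-65} + \frac{1173}{2116} = \left(-32256\right) \left(- \frac{1}{65}\right) + 1173 \cdot \frac{1}{2116} = \frac{32256}{65} + \frac{51}{92} = \frac{2970867}{5980}$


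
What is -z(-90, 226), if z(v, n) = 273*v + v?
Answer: 24660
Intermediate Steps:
z(v, n) = 274*v
-z(-90, 226) = -274*(-90) = -1*(-24660) = 24660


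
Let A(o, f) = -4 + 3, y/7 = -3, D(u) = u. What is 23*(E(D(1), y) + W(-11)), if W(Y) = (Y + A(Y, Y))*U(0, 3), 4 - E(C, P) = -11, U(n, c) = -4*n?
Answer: 345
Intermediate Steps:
y = -21 (y = 7*(-3) = -21)
E(C, P) = 15 (E(C, P) = 4 - 1*(-11) = 4 + 11 = 15)
A(o, f) = -1
W(Y) = 0 (W(Y) = (Y - 1)*(-4*0) = (-1 + Y)*0 = 0)
23*(E(D(1), y) + W(-11)) = 23*(15 + 0) = 23*15 = 345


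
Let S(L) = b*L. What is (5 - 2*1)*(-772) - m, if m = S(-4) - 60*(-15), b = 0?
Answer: -3216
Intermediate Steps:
S(L) = 0 (S(L) = 0*L = 0)
m = 900 (m = 0 - 60*(-15) = 0 + 900 = 900)
(5 - 2*1)*(-772) - m = (5 - 2*1)*(-772) - 1*900 = (5 - 2)*(-772) - 900 = 3*(-772) - 900 = -2316 - 900 = -3216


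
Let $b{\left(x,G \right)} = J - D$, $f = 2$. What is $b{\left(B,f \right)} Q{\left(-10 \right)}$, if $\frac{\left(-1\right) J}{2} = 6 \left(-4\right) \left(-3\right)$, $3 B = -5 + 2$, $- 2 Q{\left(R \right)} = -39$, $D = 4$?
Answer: $-2886$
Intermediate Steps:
$Q{\left(R \right)} = \frac{39}{2}$ ($Q{\left(R \right)} = \left(- \frac{1}{2}\right) \left(-39\right) = \frac{39}{2}$)
$B = -1$ ($B = \frac{-5 + 2}{3} = \frac{1}{3} \left(-3\right) = -1$)
$J = -144$ ($J = - 2 \cdot 6 \left(-4\right) \left(-3\right) = - 2 \left(\left(-24\right) \left(-3\right)\right) = \left(-2\right) 72 = -144$)
$b{\left(x,G \right)} = -148$ ($b{\left(x,G \right)} = -144 - 4 = -148$)
$b{\left(B,f \right)} Q{\left(-10 \right)} = \left(-148\right) \frac{39}{2} = -2886$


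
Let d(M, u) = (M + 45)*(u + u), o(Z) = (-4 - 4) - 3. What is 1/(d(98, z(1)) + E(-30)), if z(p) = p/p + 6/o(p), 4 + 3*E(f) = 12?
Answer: 3/398 ≈ 0.0075377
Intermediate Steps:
E(f) = 8/3 (E(f) = -4/3 + (1/3)*12 = -4/3 + 4 = 8/3)
o(Z) = -11 (o(Z) = -8 - 3 = -11)
z(p) = 5/11 (z(p) = p/p + 6/(-11) = 1 + 6*(-1/11) = 1 - 6/11 = 5/11)
d(M, u) = 2*u*(45 + M) (d(M, u) = (45 + M)*(2*u) = 2*u*(45 + M))
1/(d(98, z(1)) + E(-30)) = 1/(2*(5/11)*(45 + 98) + 8/3) = 1/(2*(5/11)*143 + 8/3) = 1/(130 + 8/3) = 1/(398/3) = 3/398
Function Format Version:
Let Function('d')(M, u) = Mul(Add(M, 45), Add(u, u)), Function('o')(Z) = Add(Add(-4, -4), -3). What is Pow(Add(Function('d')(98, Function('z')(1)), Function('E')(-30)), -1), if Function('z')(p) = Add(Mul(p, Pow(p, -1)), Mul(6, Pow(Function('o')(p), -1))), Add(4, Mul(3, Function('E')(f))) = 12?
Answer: Rational(3, 398) ≈ 0.0075377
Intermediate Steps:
Function('E')(f) = Rational(8, 3) (Function('E')(f) = Add(Rational(-4, 3), Mul(Rational(1, 3), 12)) = Add(Rational(-4, 3), 4) = Rational(8, 3))
Function('o')(Z) = -11 (Function('o')(Z) = Add(-8, -3) = -11)
Function('z')(p) = Rational(5, 11) (Function('z')(p) = Add(Mul(p, Pow(p, -1)), Mul(6, Pow(-11, -1))) = Add(1, Mul(6, Rational(-1, 11))) = Add(1, Rational(-6, 11)) = Rational(5, 11))
Function('d')(M, u) = Mul(2, u, Add(45, M)) (Function('d')(M, u) = Mul(Add(45, M), Mul(2, u)) = Mul(2, u, Add(45, M)))
Pow(Add(Function('d')(98, Function('z')(1)), Function('E')(-30)), -1) = Pow(Add(Mul(2, Rational(5, 11), Add(45, 98)), Rational(8, 3)), -1) = Pow(Add(Mul(2, Rational(5, 11), 143), Rational(8, 3)), -1) = Pow(Add(130, Rational(8, 3)), -1) = Pow(Rational(398, 3), -1) = Rational(3, 398)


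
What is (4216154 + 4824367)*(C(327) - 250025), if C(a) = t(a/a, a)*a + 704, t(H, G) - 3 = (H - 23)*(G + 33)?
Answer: -25658625891780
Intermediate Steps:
t(H, G) = 3 + (-23 + H)*(33 + G) (t(H, G) = 3 + (H - 23)*(G + 33) = 3 + (-23 + H)*(33 + G))
C(a) = 704 + a*(-723 - 22*a) (C(a) = (-756 - 23*a + 33*(a/a) + a*(a/a))*a + 704 = (-756 - 23*a + 33*1 + a*1)*a + 704 = (-756 - 23*a + 33 + a)*a + 704 = (-723 - 22*a)*a + 704 = a*(-723 - 22*a) + 704 = 704 + a*(-723 - 22*a))
(4216154 + 4824367)*(C(327) - 250025) = (4216154 + 4824367)*((704 - 1*327*(723 + 22*327)) - 250025) = 9040521*((704 - 1*327*(723 + 7194)) - 250025) = 9040521*((704 - 1*327*7917) - 250025) = 9040521*((704 - 2588859) - 250025) = 9040521*(-2588155 - 250025) = 9040521*(-2838180) = -25658625891780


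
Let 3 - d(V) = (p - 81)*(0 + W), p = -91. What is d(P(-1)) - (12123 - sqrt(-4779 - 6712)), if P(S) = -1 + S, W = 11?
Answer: -10228 + I*sqrt(11491) ≈ -10228.0 + 107.2*I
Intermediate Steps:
d(V) = 1895 (d(V) = 3 - (-91 - 81)*(0 + 11) = 3 - (-172)*11 = 3 - 1*(-1892) = 3 + 1892 = 1895)
d(P(-1)) - (12123 - sqrt(-4779 - 6712)) = 1895 - (12123 - sqrt(-4779 - 6712)) = 1895 - (12123 - sqrt(-11491)) = 1895 - (12123 - I*sqrt(11491)) = 1895 + (-12123 + I*sqrt(11491)) = -10228 + I*sqrt(11491)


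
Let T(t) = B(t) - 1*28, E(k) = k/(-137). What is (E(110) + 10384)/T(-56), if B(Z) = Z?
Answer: -33869/274 ≈ -123.61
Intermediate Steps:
E(k) = -k/137 (E(k) = k*(-1/137) = -k/137)
T(t) = -28 + t (T(t) = t - 1*28 = t - 28 = -28 + t)
(E(110) + 10384)/T(-56) = (-1/137*110 + 10384)/(-28 - 56) = (-110/137 + 10384)/(-84) = (1422498/137)*(-1/84) = -33869/274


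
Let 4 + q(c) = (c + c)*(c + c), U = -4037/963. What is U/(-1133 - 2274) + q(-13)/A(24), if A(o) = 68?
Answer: 551266717/55775997 ≈ 9.8836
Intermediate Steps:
U = -4037/963 (U = -4037*1/963 = -4037/963 ≈ -4.1921)
q(c) = -4 + 4*c² (q(c) = -4 + (c + c)*(c + c) = -4 + (2*c)*(2*c) = -4 + 4*c²)
U/(-1133 - 2274) + q(-13)/A(24) = -4037/(963*(-1133 - 2274)) + (-4 + 4*(-13)²)/68 = -4037/963/(-3407) + (-4 + 4*169)*(1/68) = -4037/963*(-1/3407) + (-4 + 676)*(1/68) = 4037/3280941 + 672*(1/68) = 4037/3280941 + 168/17 = 551266717/55775997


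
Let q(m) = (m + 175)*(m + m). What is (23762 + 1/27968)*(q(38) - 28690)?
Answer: -218645377993/736 ≈ -2.9707e+8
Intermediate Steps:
q(m) = 2*m*(175 + m) (q(m) = (175 + m)*(2*m) = 2*m*(175 + m))
(23762 + 1/27968)*(q(38) - 28690) = (23762 + 1/27968)*(2*38*(175 + 38) - 28690) = (23762 + 1/27968)*(2*38*213 - 28690) = 664575617*(16188 - 28690)/27968 = (664575617/27968)*(-12502) = -218645377993/736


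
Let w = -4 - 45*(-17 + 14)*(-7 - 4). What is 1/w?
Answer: -1/1489 ≈ -0.00067159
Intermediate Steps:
w = -1489 (w = -4 - (-135)*(-11) = -4 - 45*33 = -4 - 1485 = -1489)
1/w = 1/(-1489) = -1/1489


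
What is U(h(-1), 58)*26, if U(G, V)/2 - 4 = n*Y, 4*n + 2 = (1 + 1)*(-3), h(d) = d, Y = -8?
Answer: 1040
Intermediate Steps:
n = -2 (n = -½ + ((1 + 1)*(-3))/4 = -½ + (2*(-3))/4 = -½ + (¼)*(-6) = -½ - 3/2 = -2)
U(G, V) = 40 (U(G, V) = 8 + 2*(-2*(-8)) = 8 + 2*16 = 8 + 32 = 40)
U(h(-1), 58)*26 = 40*26 = 1040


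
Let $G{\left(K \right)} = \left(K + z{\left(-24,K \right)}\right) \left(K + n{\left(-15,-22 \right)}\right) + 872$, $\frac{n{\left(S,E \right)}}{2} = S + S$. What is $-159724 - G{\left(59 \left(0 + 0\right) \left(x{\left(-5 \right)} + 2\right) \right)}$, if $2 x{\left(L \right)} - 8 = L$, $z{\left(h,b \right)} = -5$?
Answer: $-160896$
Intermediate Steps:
$x{\left(L \right)} = 4 + \frac{L}{2}$
$n{\left(S,E \right)} = 4 S$ ($n{\left(S,E \right)} = 2 \left(S + S\right) = 2 \cdot 2 S = 4 S$)
$G{\left(K \right)} = 872 + \left(-60 + K\right) \left(-5 + K\right)$ ($G{\left(K \right)} = \left(K - 5\right) \left(K + 4 \left(-15\right)\right) + 872 = \left(-5 + K\right) \left(K - 60\right) + 872 = \left(-5 + K\right) \left(-60 + K\right) + 872 = \left(-60 + K\right) \left(-5 + K\right) + 872 = 872 + \left(-60 + K\right) \left(-5 + K\right)$)
$-159724 - G{\left(59 \left(0 + 0\right) \left(x{\left(-5 \right)} + 2\right) \right)} = -159724 - \left(1172 + \left(59 \left(0 + 0\right) \left(\left(4 + \frac{1}{2} \left(-5\right)\right) + 2\right)\right)^{2} - 65 \cdot 59 \left(0 + 0\right) \left(\left(4 + \frac{1}{2} \left(-5\right)\right) + 2\right)\right) = -159724 - \left(1172 + \left(59 \cdot 0 \left(\left(4 - \frac{5}{2}\right) + 2\right)\right)^{2} - 65 \cdot 59 \cdot 0 \left(\left(4 - \frac{5}{2}\right) + 2\right)\right) = -159724 - \left(1172 + \left(59 \cdot 0 \left(\frac{3}{2} + 2\right)\right)^{2} - 65 \cdot 59 \cdot 0 \left(\frac{3}{2} + 2\right)\right) = -159724 - \left(1172 + \left(59 \cdot 0 \cdot \frac{7}{2}\right)^{2} - 65 \cdot 59 \cdot 0 \cdot \frac{7}{2}\right) = -159724 - \left(1172 + \left(59 \cdot 0\right)^{2} - 65 \cdot 59 \cdot 0\right) = -159724 - \left(1172 + 0^{2} - 0\right) = -159724 - \left(1172 + 0 + 0\right) = -159724 - 1172 = -160896$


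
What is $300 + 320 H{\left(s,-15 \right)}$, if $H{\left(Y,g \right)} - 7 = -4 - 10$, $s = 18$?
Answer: $-1940$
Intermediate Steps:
$H{\left(Y,g \right)} = -7$ ($H{\left(Y,g \right)} = 7 - 14 = -7$)
$300 + 320 H{\left(s,-15 \right)} = 300 + 320 \left(-7\right) = 300 - 2240 = -1940$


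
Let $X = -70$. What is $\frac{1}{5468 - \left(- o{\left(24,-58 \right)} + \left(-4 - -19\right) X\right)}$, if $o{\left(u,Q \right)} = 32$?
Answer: $\frac{1}{6550} \approx 0.00015267$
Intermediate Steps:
$\frac{1}{5468 - \left(- o{\left(24,-58 \right)} + \left(-4 - -19\right) X\right)} = \frac{1}{5468 - \left(-32 + \left(-4 - -19\right) \left(-70\right)\right)} = \frac{1}{5468 - \left(-32 + \left(-4 + 19\right) \left(-70\right)\right)} = \frac{1}{5468 - \left(-32 + 15 \left(-70\right)\right)} = \frac{1}{5468 + \left(32 - -1050\right)} = \frac{1}{5468 + \left(32 + 1050\right)} = \frac{1}{5468 + 1082} = \frac{1}{6550}$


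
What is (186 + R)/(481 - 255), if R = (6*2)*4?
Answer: 117/113 ≈ 1.0354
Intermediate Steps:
R = 48 (R = 12*4 = 48)
(186 + R)/(481 - 255) = (186 + 48)/(481 - 255) = 234/226 = 234*(1/226) = 117/113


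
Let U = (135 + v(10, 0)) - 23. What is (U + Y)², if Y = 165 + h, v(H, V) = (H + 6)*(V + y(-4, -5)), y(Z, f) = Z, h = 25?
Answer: 56644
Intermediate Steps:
v(H, V) = (-4 + V)*(6 + H) (v(H, V) = (H + 6)*(V - 4) = (6 + H)*(-4 + V) = (-4 + V)*(6 + H))
U = 48 (U = (135 + (-24 - 4*10 + 6*0 + 10*0)) - 23 = (135 + (-24 - 40 + 0 + 0)) - 23 = (135 - 64) - 23 = 71 - 23 = 48)
Y = 190 (Y = 165 + 25 = 190)
(U + Y)² = (48 + 190)² = 238² = 56644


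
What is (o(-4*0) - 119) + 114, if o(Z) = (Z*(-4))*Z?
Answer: -5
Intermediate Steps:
o(Z) = -4*Z**2 (o(Z) = (-4*Z)*Z = -4*Z**2)
(o(-4*0) - 119) + 114 = (-4*(-4*0)**2 - 119) + 114 = (-4*0**2 - 119) + 114 = (-4*0 - 119) + 114 = (0 - 119) + 114 = -119 + 114 = -5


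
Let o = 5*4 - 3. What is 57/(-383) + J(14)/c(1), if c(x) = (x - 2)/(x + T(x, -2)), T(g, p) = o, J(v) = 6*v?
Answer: -579153/383 ≈ -1512.1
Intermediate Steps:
o = 17 (o = 20 - 3 = 17)
T(g, p) = 17
c(x) = (-2 + x)/(17 + x) (c(x) = (x - 2)/(x + 17) = (-2 + x)/(17 + x))
57/(-383) + J(14)/c(1) = 57/(-383) + (6*14)/(((-2 + 1)/(17 + 1))) = 57*(-1/383) + 84/((-1/18)) = -57/383 + 84/(((1/18)*(-1))) = -57/383 + 84/(-1/18) = -57/383 + 84*(-18) = -57/383 - 1512 = -579153/383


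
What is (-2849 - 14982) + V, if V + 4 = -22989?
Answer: -40824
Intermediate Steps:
V = -22993 (V = -4 - 22989 = -22993)
(-2849 - 14982) + V = (-2849 - 14982) - 22993 = -17831 - 22993 = -40824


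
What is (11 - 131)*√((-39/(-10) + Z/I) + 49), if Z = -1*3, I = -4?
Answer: -12*√5365 ≈ -878.95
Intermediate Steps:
Z = -3
(11 - 131)*√((-39/(-10) + Z/I) + 49) = (11 - 131)*√((-39/(-10) - 3/(-4)) + 49) = -120*√((-39*(-⅒) - 3*(-¼)) + 49) = -120*√((39/10 + ¾) + 49) = -120*√(93/20 + 49) = -12*√5365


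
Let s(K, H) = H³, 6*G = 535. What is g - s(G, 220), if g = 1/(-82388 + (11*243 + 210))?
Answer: -846569240001/79505 ≈ -1.0648e+7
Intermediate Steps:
G = 535/6 (G = (⅙)*535 = 535/6 ≈ 89.167)
g = -1/79505 (g = 1/(-82388 + (2673 + 210)) = 1/(-82388 + 2883) = 1/(-79505) = -1/79505 ≈ -1.2578e-5)
g - s(G, 220) = -1/79505 - 1*220³ = -1/79505 - 1*10648000 = -1/79505 - 10648000 = -846569240001/79505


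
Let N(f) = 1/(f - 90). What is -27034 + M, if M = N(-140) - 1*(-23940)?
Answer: -711621/230 ≈ -3094.0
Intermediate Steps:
N(f) = 1/(-90 + f)
M = 5506199/230 (M = 1/(-90 - 140) - 1*(-23940) = 1/(-230) + 23940 = -1/230 + 23940 = 5506199/230 ≈ 23940.)
-27034 + M = -27034 + 5506199/230 = -711621/230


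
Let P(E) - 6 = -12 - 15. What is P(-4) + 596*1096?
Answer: 653195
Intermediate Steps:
P(E) = -21 (P(E) = 6 + (-12 - 15) = 6 - 27 = -21)
P(-4) + 596*1096 = -21 + 596*1096 = -21 + 653216 = 653195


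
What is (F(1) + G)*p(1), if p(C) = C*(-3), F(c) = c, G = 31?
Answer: -96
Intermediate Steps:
p(C) = -3*C
(F(1) + G)*p(1) = (1 + 31)*(-3*1) = 32*(-3) = -96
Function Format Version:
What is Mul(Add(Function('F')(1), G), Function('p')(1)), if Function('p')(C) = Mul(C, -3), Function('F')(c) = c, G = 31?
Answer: -96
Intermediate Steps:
Function('p')(C) = Mul(-3, C)
Mul(Add(Function('F')(1), G), Function('p')(1)) = Mul(Add(1, 31), Mul(-3, 1)) = Mul(32, -3) = -96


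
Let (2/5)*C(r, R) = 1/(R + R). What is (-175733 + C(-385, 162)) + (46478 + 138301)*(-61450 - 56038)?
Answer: -14067750093475/648 ≈ -2.1709e+10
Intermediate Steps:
C(r, R) = 5/(4*R) (C(r, R) = 5/(2*(R + R)) = 5/(2*((2*R))) = 5*(1/(2*R))/2 = 5/(4*R))
(-175733 + C(-385, 162)) + (46478 + 138301)*(-61450 - 56038) = (-175733 + (5/4)/162) + (46478 + 138301)*(-61450 - 56038) = (-175733 + (5/4)*(1/162)) + 184779*(-117488) = (-175733 + 5/648) - 21709315152 = -113874979/648 - 21709315152 = -14067750093475/648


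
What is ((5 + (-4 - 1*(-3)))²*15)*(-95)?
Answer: -22800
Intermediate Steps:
((5 + (-4 - 1*(-3)))²*15)*(-95) = ((5 + (-4 + 3))²*15)*(-95) = ((5 - 1)²*15)*(-95) = (4²*15)*(-95) = (16*15)*(-95) = 240*(-95) = -22800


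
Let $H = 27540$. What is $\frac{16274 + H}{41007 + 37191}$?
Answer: $\frac{21907}{39099} \approx 0.5603$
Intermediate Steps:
$\frac{16274 + H}{41007 + 37191} = \frac{16274 + 27540}{41007 + 37191} = \frac{43814}{78198} = 43814 \cdot \frac{1}{78198} = \frac{21907}{39099}$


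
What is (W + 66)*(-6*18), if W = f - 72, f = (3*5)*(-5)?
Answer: 8748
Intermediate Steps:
f = -75 (f = 15*(-5) = -75)
W = -147 (W = -75 - 72 = -147)
(W + 66)*(-6*18) = (-147 + 66)*(-6*18) = -81*(-108) = 8748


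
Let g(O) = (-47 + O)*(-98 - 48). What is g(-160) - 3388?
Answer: 26834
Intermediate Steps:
g(O) = 6862 - 146*O (g(O) = (-47 + O)*(-146) = 6862 - 146*O)
g(-160) - 3388 = (6862 - 146*(-160)) - 3388 = (6862 + 23360) - 3388 = 30222 - 3388 = 26834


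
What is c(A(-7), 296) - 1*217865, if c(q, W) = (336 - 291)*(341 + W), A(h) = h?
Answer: -189200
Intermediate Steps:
c(q, W) = 15345 + 45*W (c(q, W) = 45*(341 + W) = 15345 + 45*W)
c(A(-7), 296) - 1*217865 = (15345 + 45*296) - 1*217865 = (15345 + 13320) - 217865 = 28665 - 217865 = -189200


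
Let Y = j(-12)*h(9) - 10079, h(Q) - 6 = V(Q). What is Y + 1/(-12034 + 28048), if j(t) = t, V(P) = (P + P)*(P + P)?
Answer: -224820545/16014 ≈ -14039.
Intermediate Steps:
V(P) = 4*P² (V(P) = (2*P)*(2*P) = 4*P²)
h(Q) = 6 + 4*Q²
Y = -14039 (Y = -12*(6 + 4*9²) - 10079 = -12*(6 + 4*81) - 10079 = -12*(6 + 324) - 10079 = -12*330 - 10079 = -3960 - 10079 = -14039)
Y + 1/(-12034 + 28048) = -14039 + 1/(-12034 + 28048) = -14039 + 1/16014 = -224820545/16014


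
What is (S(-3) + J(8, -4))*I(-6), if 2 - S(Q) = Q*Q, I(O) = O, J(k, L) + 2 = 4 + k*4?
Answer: -162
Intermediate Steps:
J(k, L) = 2 + 4*k (J(k, L) = -2 + (4 + k*4) = -2 + (4 + 4*k) = 2 + 4*k)
S(Q) = 2 - Q² (S(Q) = 2 - Q*Q = 2 - Q²)
(S(-3) + J(8, -4))*I(-6) = ((2 - 1*(-3)²) + (2 + 4*8))*(-6) = ((2 - 1*9) + (2 + 32))*(-6) = ((2 - 9) + 34)*(-6) = (-7 + 34)*(-6) = 27*(-6) = -162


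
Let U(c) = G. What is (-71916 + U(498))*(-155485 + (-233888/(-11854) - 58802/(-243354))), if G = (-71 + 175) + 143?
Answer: 8035399504137434000/721179579 ≈ 1.1142e+10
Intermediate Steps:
G = 247 (G = 104 + 143 = 247)
U(c) = 247
(-71916 + U(498))*(-155485 + (-233888/(-11854) - 58802/(-243354))) = (-71916 + 247)*(-155485 + (-233888/(-11854) - 58802/(-243354))) = -71669*(-155485 + (-233888*(-1/11854) - 58802*(-1/243354))) = -71669*(-155485 + (116944/5927 + 29401/121677)) = -71669*(-155485 + 14403654815/721179579) = -71669*(-112118203186000/721179579) = 8035399504137434000/721179579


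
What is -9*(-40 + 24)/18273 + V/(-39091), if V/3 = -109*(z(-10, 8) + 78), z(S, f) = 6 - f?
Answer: 153249900/238103281 ≈ 0.64363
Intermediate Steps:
V = -24852 (V = 3*(-109*((6 - 1*8) + 78)) = 3*(-109*((6 - 8) + 78)) = 3*(-109*(-2 + 78)) = 3*(-109*76) = 3*(-8284) = -24852)
-9*(-40 + 24)/18273 + V/(-39091) = -9*(-40 + 24)/18273 - 24852/(-39091) = -9*(-16)*(1/18273) - 24852*(-1/39091) = 144*(1/18273) + 24852/39091 = 48/6091 + 24852/39091 = 153249900/238103281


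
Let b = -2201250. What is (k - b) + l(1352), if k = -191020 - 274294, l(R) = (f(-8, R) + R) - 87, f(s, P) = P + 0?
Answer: 1738553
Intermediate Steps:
f(s, P) = P
l(R) = -87 + 2*R (l(R) = (R + R) - 87 = 2*R - 87 = -87 + 2*R)
k = -465314
(k - b) + l(1352) = (-465314 - 1*(-2201250)) + (-87 + 2*1352) = (-465314 + 2201250) + (-87 + 2704) = 1735936 + 2617 = 1738553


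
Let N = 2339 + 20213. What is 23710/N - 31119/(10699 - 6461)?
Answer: -150328177/23893844 ≈ -6.2915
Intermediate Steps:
N = 22552
23710/N - 31119/(10699 - 6461) = 23710/22552 - 31119/(10699 - 6461) = 23710*(1/22552) - 31119/4238 = 11855/11276 - 31119*1/4238 = 11855/11276 - 31119/4238 = -150328177/23893844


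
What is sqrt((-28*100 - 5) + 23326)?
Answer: sqrt(20521) ≈ 143.25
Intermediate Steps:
sqrt((-28*100 - 5) + 23326) = sqrt((-2800 - 5) + 23326) = sqrt(-2805 + 23326) = sqrt(20521)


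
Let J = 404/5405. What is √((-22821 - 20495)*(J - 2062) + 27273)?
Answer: 3*√290003170449745/5405 ≈ 9452.1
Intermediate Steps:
J = 404/5405 (J = 404*(1/5405) = 404/5405 ≈ 0.074746)
√((-22821 - 20495)*(J - 2062) + 27273) = √((-22821 - 20495)*(404/5405 - 2062) + 27273) = √(-43316*(-11144706/5405) + 27273) = √(482744085096/5405 + 27273) = √(482891495661/5405) = 3*√290003170449745/5405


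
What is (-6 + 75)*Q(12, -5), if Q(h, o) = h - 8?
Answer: 276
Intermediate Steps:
Q(h, o) = -8 + h
(-6 + 75)*Q(12, -5) = (-6 + 75)*(-8 + 12) = 69*4 = 276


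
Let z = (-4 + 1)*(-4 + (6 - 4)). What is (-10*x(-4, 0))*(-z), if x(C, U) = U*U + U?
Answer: 0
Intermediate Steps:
z = 6 (z = -3*(-4 + 2) = -3*(-2) = 6)
x(C, U) = U + U² (x(C, U) = U² + U = U + U²)
(-10*x(-4, 0))*(-z) = (-0*(1 + 0))*(-1*6) = -0*(-6) = -10*0*(-6) = 0*(-6) = 0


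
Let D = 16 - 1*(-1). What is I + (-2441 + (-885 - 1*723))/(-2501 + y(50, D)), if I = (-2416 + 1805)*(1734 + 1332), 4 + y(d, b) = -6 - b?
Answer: -4735764079/2528 ≈ -1.8733e+6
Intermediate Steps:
D = 17 (D = 16 + 1 = 17)
y(d, b) = -10 - b (y(d, b) = -4 + (-6 - b) = -10 - b)
I = -1873326 (I = -611*3066 = -1873326)
I + (-2441 + (-885 - 1*723))/(-2501 + y(50, D)) = -1873326 + (-2441 + (-885 - 1*723))/(-2501 + (-10 - 1*17)) = -1873326 + (-2441 + (-885 - 723))/(-2501 + (-10 - 17)) = -1873326 + (-2441 - 1608)/(-2501 - 27) = -1873326 - 4049/(-2528) = -1873326 - 4049*(-1/2528) = -1873326 + 4049/2528 = -4735764079/2528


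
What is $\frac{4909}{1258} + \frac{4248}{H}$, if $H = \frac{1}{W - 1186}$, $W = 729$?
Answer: $- \frac{2442195779}{1258} \approx -1.9413 \cdot 10^{6}$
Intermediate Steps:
$H = - \frac{1}{457}$ ($H = \frac{1}{729 - 1186} = \frac{1}{-457} = - \frac{1}{457} \approx -0.0021882$)
$\frac{4909}{1258} + \frac{4248}{H} = \frac{4909}{1258} + \frac{4248}{- \frac{1}{457}} = 4909 \cdot \frac{1}{1258} + 4248 \left(-457\right) = \frac{4909}{1258} - 1941336 = - \frac{2442195779}{1258}$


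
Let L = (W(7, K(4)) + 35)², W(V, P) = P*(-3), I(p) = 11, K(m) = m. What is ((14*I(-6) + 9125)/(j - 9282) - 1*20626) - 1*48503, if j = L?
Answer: -605095416/8753 ≈ -69130.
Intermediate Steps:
W(V, P) = -3*P
L = 529 (L = (-3*4 + 35)² = (-12 + 35)² = 23² = 529)
j = 529
((14*I(-6) + 9125)/(j - 9282) - 1*20626) - 1*48503 = ((14*11 + 9125)/(529 - 9282) - 1*20626) - 1*48503 = ((154 + 9125)/(-8753) - 20626) - 48503 = (9279*(-1/8753) - 20626) - 48503 = (-9279/8753 - 20626) - 48503 = -180548657/8753 - 48503 = -605095416/8753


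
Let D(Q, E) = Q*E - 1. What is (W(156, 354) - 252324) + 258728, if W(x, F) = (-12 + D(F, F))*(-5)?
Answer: -620111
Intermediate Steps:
D(Q, E) = -1 + E*Q (D(Q, E) = E*Q - 1 = -1 + E*Q)
W(x, F) = 65 - 5*F² (W(x, F) = (-12 + (-1 + F*F))*(-5) = (-12 + (-1 + F²))*(-5) = (-13 + F²)*(-5) = 65 - 5*F²)
(W(156, 354) - 252324) + 258728 = ((65 - 5*354²) - 252324) + 258728 = ((65 - 5*125316) - 252324) + 258728 = ((65 - 626580) - 252324) + 258728 = (-626515 - 252324) + 258728 = -878839 + 258728 = -620111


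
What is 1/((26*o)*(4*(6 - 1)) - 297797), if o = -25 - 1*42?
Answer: -1/332637 ≈ -3.0063e-6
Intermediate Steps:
o = -67 (o = -25 - 42 = -67)
1/((26*o)*(4*(6 - 1)) - 297797) = 1/((26*(-67))*(4*(6 - 1)) - 297797) = 1/(-6968*5 - 297797) = 1/(-1742*20 - 297797) = 1/(-34840 - 297797) = 1/(-332637) = -1/332637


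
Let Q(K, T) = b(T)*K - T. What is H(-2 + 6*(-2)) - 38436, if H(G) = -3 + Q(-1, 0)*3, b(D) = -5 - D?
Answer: -38424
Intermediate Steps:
Q(K, T) = -T + K*(-5 - T) (Q(K, T) = (-5 - T)*K - T = K*(-5 - T) - T = -T + K*(-5 - T))
H(G) = 12 (H(G) = -3 + (-1*0 - 1*(-1)*(5 + 0))*3 = -3 + (0 - 1*(-1)*5)*3 = -3 + (0 + 5)*3 = -3 + 5*3 = -3 + 15 = 12)
H(-2 + 6*(-2)) - 38436 = 12 - 38436 = -38424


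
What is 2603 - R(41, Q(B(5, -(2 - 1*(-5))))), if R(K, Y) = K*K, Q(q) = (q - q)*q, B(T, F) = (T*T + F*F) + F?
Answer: 922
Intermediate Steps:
B(T, F) = F + F**2 + T**2 (B(T, F) = (T**2 + F**2) + F = (F**2 + T**2) + F = F + F**2 + T**2)
Q(q) = 0 (Q(q) = 0*q = 0)
R(K, Y) = K**2
2603 - R(41, Q(B(5, -(2 - 1*(-5))))) = 2603 - 1*41**2 = 2603 - 1*1681 = 2603 - 1681 = 922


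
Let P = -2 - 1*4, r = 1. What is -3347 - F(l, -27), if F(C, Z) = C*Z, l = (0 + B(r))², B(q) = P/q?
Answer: -2375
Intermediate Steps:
P = -6 (P = -2 - 4 = -6)
B(q) = -6/q
l = 36 (l = (0 - 6/1)² = (0 - 6*1)² = (0 - 6)² = (-6)² = 36)
-3347 - F(l, -27) = -3347 - 36*(-27) = -3347 - 1*(-972) = -3347 + 972 = -2375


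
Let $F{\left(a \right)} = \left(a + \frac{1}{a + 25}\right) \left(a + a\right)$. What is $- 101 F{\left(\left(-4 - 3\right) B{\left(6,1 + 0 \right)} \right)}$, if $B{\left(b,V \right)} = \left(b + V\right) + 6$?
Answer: $- \frac{55210337}{33} \approx -1.673 \cdot 10^{6}$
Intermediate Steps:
$B{\left(b,V \right)} = 6 + V + b$ ($B{\left(b,V \right)} = \left(V + b\right) + 6 = 6 + V + b$)
$F{\left(a \right)} = 2 a \left(a + \frac{1}{25 + a}\right)$ ($F{\left(a \right)} = \left(a + \frac{1}{25 + a}\right) 2 a = 2 a \left(a + \frac{1}{25 + a}\right)$)
$- 101 F{\left(\left(-4 - 3\right) B{\left(6,1 + 0 \right)} \right)} = - 101 \frac{2 \left(-4 - 3\right) \left(6 + \left(1 + 0\right) + 6\right) \left(1 + \left(\left(-4 - 3\right) \left(6 + \left(1 + 0\right) + 6\right)\right)^{2} + 25 \left(-4 - 3\right) \left(6 + \left(1 + 0\right) + 6\right)\right)}{25 + \left(-4 - 3\right) \left(6 + \left(1 + 0\right) + 6\right)} = - 101 \frac{2 \left(- 7 \left(6 + 1 + 6\right)\right) \left(1 + \left(- 7 \left(6 + 1 + 6\right)\right)^{2} + 25 \left(- 7 \left(6 + 1 + 6\right)\right)\right)}{25 - 7 \left(6 + 1 + 6\right)} = - 101 \frac{2 \left(\left(-7\right) 13\right) \left(1 + \left(\left(-7\right) 13\right)^{2} + 25 \left(\left(-7\right) 13\right)\right)}{25 - 91} = - 101 \cdot 2 \left(-91\right) \frac{1}{25 - 91} \left(1 + \left(-91\right)^{2} + 25 \left(-91\right)\right) = - 101 \cdot 2 \left(-91\right) \frac{1}{-66} \left(1 + 8281 - 2275\right) = - 101 \cdot 2 \left(-91\right) \left(- \frac{1}{66}\right) 6007 = \left(-101\right) \frac{546637}{33} = - \frac{55210337}{33}$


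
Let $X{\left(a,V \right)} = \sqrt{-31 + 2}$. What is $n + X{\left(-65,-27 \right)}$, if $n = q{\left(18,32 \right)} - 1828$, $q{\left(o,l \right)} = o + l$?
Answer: $-1778 + i \sqrt{29} \approx -1778.0 + 5.3852 i$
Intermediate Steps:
$X{\left(a,V \right)} = i \sqrt{29}$ ($X{\left(a,V \right)} = \sqrt{-29} = i \sqrt{29}$)
$q{\left(o,l \right)} = l + o$
$n = -1778$ ($n = \left(32 + 18\right) - 1828 = 50 - 1828 = -1778$)
$n + X{\left(-65,-27 \right)} = -1778 + i \sqrt{29}$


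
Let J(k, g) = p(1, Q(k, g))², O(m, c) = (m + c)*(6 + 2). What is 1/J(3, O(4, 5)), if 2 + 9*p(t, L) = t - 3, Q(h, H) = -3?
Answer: 81/16 ≈ 5.0625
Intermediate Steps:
p(t, L) = -5/9 + t/9 (p(t, L) = -2/9 + (t - 3)/9 = -2/9 + (-3 + t)/9 = -2/9 + (-⅓ + t/9) = -5/9 + t/9)
O(m, c) = 8*c + 8*m (O(m, c) = (c + m)*8 = 8*c + 8*m)
J(k, g) = 16/81 (J(k, g) = (-5/9 + (⅑)*1)² = (-5/9 + ⅑)² = (-4/9)² = 16/81)
1/J(3, O(4, 5)) = 1/(16/81) = 81/16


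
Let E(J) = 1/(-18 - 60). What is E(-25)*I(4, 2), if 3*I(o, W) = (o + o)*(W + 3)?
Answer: -20/117 ≈ -0.17094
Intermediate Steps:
I(o, W) = 2*o*(3 + W)/3 (I(o, W) = ((o + o)*(W + 3))/3 = ((2*o)*(3 + W))/3 = (2*o*(3 + W))/3 = 2*o*(3 + W)/3)
E(J) = -1/78 (E(J) = 1/(-78) = -1/78)
E(-25)*I(4, 2) = -4*(3 + 2)/117 = -4*5/117 = -1/78*40/3 = -20/117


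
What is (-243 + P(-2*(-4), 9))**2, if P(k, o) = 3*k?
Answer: 47961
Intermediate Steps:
(-243 + P(-2*(-4), 9))**2 = (-243 + 3*(-2*(-4)))**2 = (-243 + 3*8)**2 = (-243 + 24)**2 = (-219)**2 = 47961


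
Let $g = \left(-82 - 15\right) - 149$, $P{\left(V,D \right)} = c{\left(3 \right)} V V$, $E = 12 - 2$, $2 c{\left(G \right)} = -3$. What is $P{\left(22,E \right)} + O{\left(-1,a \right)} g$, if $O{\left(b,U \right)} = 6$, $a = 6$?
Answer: $-2202$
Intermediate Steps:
$c{\left(G \right)} = - \frac{3}{2}$ ($c{\left(G \right)} = \frac{1}{2} \left(-3\right) = - \frac{3}{2}$)
$E = 10$ ($E = 12 - 2 = 10$)
$P{\left(V,D \right)} = - \frac{3 V^{2}}{2}$ ($P{\left(V,D \right)} = - \frac{3 V}{2} V = - \frac{3 V^{2}}{2}$)
$g = -246$ ($g = -97 - 149 = -246$)
$P{\left(22,E \right)} + O{\left(-1,a \right)} g = - \frac{3 \cdot 22^{2}}{2} + 6 \left(-246\right) = \left(- \frac{3}{2}\right) 484 - 1476 = -726 - 1476 = -2202$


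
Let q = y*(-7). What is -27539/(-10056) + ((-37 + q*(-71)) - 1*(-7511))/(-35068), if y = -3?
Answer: 226393151/88160952 ≈ 2.5680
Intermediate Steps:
q = 21 (q = -3*(-7) = 21)
-27539/(-10056) + ((-37 + q*(-71)) - 1*(-7511))/(-35068) = -27539/(-10056) + ((-37 + 21*(-71)) - 1*(-7511))/(-35068) = -27539*(-1/10056) + ((-37 - 1491) + 7511)*(-1/35068) = 27539/10056 + (-1528 + 7511)*(-1/35068) = 27539/10056 + 5983*(-1/35068) = 27539/10056 - 5983/35068 = 226393151/88160952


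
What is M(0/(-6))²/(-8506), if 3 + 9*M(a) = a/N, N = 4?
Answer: -1/76554 ≈ -1.3063e-5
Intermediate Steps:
M(a) = -⅓ + a/36 (M(a) = -⅓ + (a/4)/9 = -⅓ + a/36)
M(0/(-6))²/(-8506) = (-⅓ + (0/(-6))/36)²/(-8506) = (-⅓ + (0*(-⅙))/36)²*(-1/8506) = (-⅓ + (1/36)*0)²*(-1/8506) = (-⅓ + 0)²*(-1/8506) = (-⅓)²*(-1/8506) = (⅑)*(-1/8506) = -1/76554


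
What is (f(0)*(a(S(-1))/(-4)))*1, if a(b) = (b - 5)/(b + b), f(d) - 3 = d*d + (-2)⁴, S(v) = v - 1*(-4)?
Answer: 19/12 ≈ 1.5833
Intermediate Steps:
S(v) = 4 + v (S(v) = v + 4 = 4 + v)
f(d) = 19 + d² (f(d) = 3 + (d*d + (-2)⁴) = 3 + (d² + 16) = 3 + (16 + d²) = 19 + d²)
a(b) = (-5 + b)/(2*b) (a(b) = (-5 + b)/((2*b)) = (-5 + b)*(1/(2*b)) = (-5 + b)/(2*b))
(f(0)*(a(S(-1))/(-4)))*1 = ((19 + 0²)*(((-5 + (4 - 1))/(2*(4 - 1)))/(-4)))*1 = ((19 + 0)*(((½)*(-5 + 3)/3)*(-¼)))*1 = (19*(((½)*(⅓)*(-2))*(-¼)))*1 = (19*(-⅓*(-¼)))*1 = (19*(1/12))*1 = (19/12)*1 = 19/12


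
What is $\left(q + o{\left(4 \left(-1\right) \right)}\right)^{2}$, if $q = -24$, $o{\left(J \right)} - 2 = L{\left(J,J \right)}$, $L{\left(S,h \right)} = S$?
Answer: $676$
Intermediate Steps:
$o{\left(J \right)} = 2 + J$
$\left(q + o{\left(4 \left(-1\right) \right)}\right)^{2} = \left(-24 + \left(2 + 4 \left(-1\right)\right)\right)^{2} = \left(-24 + \left(2 - 4\right)\right)^{2} = \left(-24 - 2\right)^{2} = \left(-26\right)^{2} = 676$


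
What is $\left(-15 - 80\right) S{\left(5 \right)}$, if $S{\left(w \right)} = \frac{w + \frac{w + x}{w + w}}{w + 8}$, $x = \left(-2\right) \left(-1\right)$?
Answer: $- \frac{1083}{26} \approx -41.654$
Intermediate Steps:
$x = 2$
$S{\left(w \right)} = \frac{w + \frac{2 + w}{2 w}}{8 + w}$ ($S{\left(w \right)} = \frac{w + \frac{w + 2}{w + w}}{w + 8} = \frac{w + \frac{2 + w}{2 w}}{8 + w}$)
$\left(-15 - 80\right) S{\left(5 \right)} = \left(-15 - 80\right) \frac{1 + 5^{2} + \frac{1}{2} \cdot 5}{5 \left(8 + 5\right)} = - 95 \frac{1 + 25 + \frac{5}{2}}{5 \cdot 13} = - 95 \cdot \frac{1}{5} \cdot \frac{1}{13} \cdot \frac{57}{2} = \left(-95\right) \frac{57}{130} = - \frac{1083}{26}$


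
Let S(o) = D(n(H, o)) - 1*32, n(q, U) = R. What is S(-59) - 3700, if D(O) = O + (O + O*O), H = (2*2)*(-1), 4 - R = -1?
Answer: -3697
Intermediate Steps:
R = 5 (R = 4 - 1*(-1) = 4 + 1 = 5)
H = -4 (H = 4*(-1) = -4)
n(q, U) = 5
D(O) = O² + 2*O (D(O) = O + (O + O²) = O² + 2*O)
S(o) = 3 (S(o) = 5*(2 + 5) - 1*32 = 5*7 - 32 = 35 - 32 = 3)
S(-59) - 3700 = 3 - 3700 = -3697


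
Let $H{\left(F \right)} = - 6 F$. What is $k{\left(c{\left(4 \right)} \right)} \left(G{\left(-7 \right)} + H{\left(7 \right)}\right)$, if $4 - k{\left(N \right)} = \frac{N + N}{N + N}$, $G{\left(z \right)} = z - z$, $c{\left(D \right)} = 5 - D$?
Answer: $-126$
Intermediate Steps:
$G{\left(z \right)} = 0$
$k{\left(N \right)} = 3$ ($k{\left(N \right)} = 4 - \frac{N + N}{N + N} = 4 - \frac{2 N}{2 N} = 4 - 2 N \frac{1}{2 N} = 4 - 1 = 3$)
$k{\left(c{\left(4 \right)} \right)} \left(G{\left(-7 \right)} + H{\left(7 \right)}\right) = 3 \left(0 - 42\right) = 3 \left(-42\right) = -126$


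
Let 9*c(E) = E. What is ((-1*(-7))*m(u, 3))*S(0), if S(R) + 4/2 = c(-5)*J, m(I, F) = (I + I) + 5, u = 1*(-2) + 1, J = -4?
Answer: 14/3 ≈ 4.6667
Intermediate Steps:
c(E) = E/9
u = -1 (u = -2 + 1 = -1)
m(I, F) = 5 + 2*I (m(I, F) = 2*I + 5 = 5 + 2*I)
S(R) = 2/9 (S(R) = -2 + ((⅑)*(-5))*(-4) = -2 - 5/9*(-4) = -2 + 20/9 = 2/9)
((-1*(-7))*m(u, 3))*S(0) = ((-1*(-7))*(5 + 2*(-1)))*(2/9) = (7*(5 - 2))*(2/9) = (7*3)*(2/9) = 21*(2/9) = 14/3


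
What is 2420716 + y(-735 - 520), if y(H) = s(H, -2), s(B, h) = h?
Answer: 2420714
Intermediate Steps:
y(H) = -2
2420716 + y(-735 - 520) = 2420716 - 2 = 2420714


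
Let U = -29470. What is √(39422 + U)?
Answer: 4*√622 ≈ 99.760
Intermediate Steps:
√(39422 + U) = √(39422 - 29470) = √9952 = 4*√622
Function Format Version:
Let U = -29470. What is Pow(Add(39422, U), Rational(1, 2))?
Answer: Mul(4, Pow(622, Rational(1, 2))) ≈ 99.760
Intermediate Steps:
Pow(Add(39422, U), Rational(1, 2)) = Pow(Add(39422, -29470), Rational(1, 2)) = Pow(9952, Rational(1, 2)) = Mul(4, Pow(622, Rational(1, 2)))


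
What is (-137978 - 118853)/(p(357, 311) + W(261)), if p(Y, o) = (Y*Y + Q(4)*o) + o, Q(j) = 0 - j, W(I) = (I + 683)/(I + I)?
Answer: -67032891/33021148 ≈ -2.0300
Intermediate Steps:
W(I) = (683 + I)/(2*I) (W(I) = (683 + I)/((2*I)) = (683 + I)*(1/(2*I)) = (683 + I)/(2*I))
Q(j) = -j
p(Y, o) = Y**2 - 3*o (p(Y, o) = (Y*Y + (-1*4)*o) + o = (Y**2 - 4*o) + o = Y**2 - 3*o)
(-137978 - 118853)/(p(357, 311) + W(261)) = (-137978 - 118853)/((357**2 - 3*311) + (1/2)*(683 + 261)/261) = -256831/((127449 - 933) + (1/2)*(1/261)*944) = -256831/(126516 + 472/261) = -256831/33021148/261 = -256831*261/33021148 = -67032891/33021148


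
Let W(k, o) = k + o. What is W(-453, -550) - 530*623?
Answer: -331193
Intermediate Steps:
W(-453, -550) - 530*623 = (-453 - 550) - 530*623 = -1003 - 330190 = -331193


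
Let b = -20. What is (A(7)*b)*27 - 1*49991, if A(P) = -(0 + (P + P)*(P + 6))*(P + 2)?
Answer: 834529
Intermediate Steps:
A(P) = -2*P*(2 + P)*(6 + P) (A(P) = -(0 + (2*P)*(6 + P))*(2 + P) = -(0 + 2*P*(6 + P))*(2 + P) = -2*P*(6 + P)*(2 + P) = -2*P*(2 + P)*(6 + P))
(A(7)*b)*27 - 1*49991 = (-2*7*(12 + 7² + 8*7)*(-20))*27 - 1*49991 = (-2*7*(12 + 49 + 56)*(-20))*27 - 49991 = (-2*7*117*(-20))*27 - 49991 = -1638*(-20)*27 - 49991 = 32760*27 - 49991 = 884520 - 49991 = 834529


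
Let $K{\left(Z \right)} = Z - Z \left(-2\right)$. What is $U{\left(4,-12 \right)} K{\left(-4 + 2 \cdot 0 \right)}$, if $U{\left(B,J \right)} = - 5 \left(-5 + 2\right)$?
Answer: $-180$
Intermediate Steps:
$U{\left(B,J \right)} = 15$ ($U{\left(B,J \right)} = \left(-5\right) \left(-3\right) = 15$)
$K{\left(Z \right)} = 3 Z$ ($K{\left(Z \right)} = Z - - 2 Z = Z + 2 Z = 3 Z$)
$U{\left(4,-12 \right)} K{\left(-4 + 2 \cdot 0 \right)} = 15 \cdot 3 \left(-4 + 2 \cdot 0\right) = 15 \cdot 3 \left(-4 + 0\right) = 15 \cdot 3 \left(-4\right) = 15 \left(-12\right) = -180$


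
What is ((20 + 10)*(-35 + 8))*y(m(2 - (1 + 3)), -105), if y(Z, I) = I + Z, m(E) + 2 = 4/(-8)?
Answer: 87075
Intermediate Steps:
m(E) = -5/2 (m(E) = -2 + 4/(-8) = -2 + 4*(-⅛) = -2 - ½ = -5/2)
((20 + 10)*(-35 + 8))*y(m(2 - (1 + 3)), -105) = ((20 + 10)*(-35 + 8))*(-105 - 5/2) = (30*(-27))*(-215/2) = -810*(-215/2) = 87075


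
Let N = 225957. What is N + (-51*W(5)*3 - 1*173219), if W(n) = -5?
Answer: 53503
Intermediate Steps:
N + (-51*W(5)*3 - 1*173219) = 225957 + (-51*(-5)*3 - 1*173219) = 225957 + (255*3 - 173219) = 225957 + (765 - 173219) = 225957 - 172454 = 53503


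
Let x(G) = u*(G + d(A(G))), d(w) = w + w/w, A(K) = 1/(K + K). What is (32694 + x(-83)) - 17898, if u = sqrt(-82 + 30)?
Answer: 14796 - 13613*I*sqrt(13)/83 ≈ 14796.0 - 591.35*I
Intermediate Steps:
A(K) = 1/(2*K)
d(w) = 1 + w (d(w) = w + 1 = 1 + w)
u = 2*I*sqrt(13) (u = sqrt(-52) = 2*I*sqrt(13) ≈ 7.2111*I)
x(G) = 2*I*sqrt(13)*(1 + G + 1/(2*G)) (x(G) = (2*I*sqrt(13))*(G + (1 + 1/(2*G))) = (2*I*sqrt(13))*(1 + G + 1/(2*G)) = 2*I*sqrt(13)*(1 + G + 1/(2*G)))
(32694 + x(-83)) - 17898 = (32694 + I*sqrt(13)*(1 + 2*(-83) + 2*(-83)**2)/(-83)) - 17898 = (32694 + I*sqrt(13)*(-1/83)*(1 - 166 + 2*6889)) - 17898 = (32694 + I*sqrt(13)*(-1/83)*(1 - 166 + 13778)) - 17898 = (32694 + I*sqrt(13)*(-1/83)*13613) - 17898 = (32694 - 13613*I*sqrt(13)/83) - 17898 = 14796 - 13613*I*sqrt(13)/83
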